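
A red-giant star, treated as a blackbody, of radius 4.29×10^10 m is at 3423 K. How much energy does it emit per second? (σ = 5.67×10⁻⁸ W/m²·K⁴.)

P ≈ 1.80×10^29 W

A = 4πr² = 4π × (4.29×10^10)² = 2.31×10^22 m².
P = σAT⁴ = 5.67×10⁻⁸ × 2.31×10^22 × (3423)⁴ = 5.67×10⁻⁸ × 2.31×10^22 × 1.37×10^14.
P = 1.80×10^29 W.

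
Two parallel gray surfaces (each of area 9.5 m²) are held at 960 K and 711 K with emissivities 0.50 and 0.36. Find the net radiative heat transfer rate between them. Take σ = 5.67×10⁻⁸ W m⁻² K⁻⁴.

Q ≈ 84700 W

For two large parallel gray plates, q = σ(T₁⁴ − T₂⁴) / (1/ε₁ + 1/ε₂ − 1).
1/ε₁ + 1/ε₂ − 1 = 1/0.50 + 1/0.36 − 1 = 3.778.
T₁⁴ − T₂⁴ = 8.49×10^11 − 2.56×10^11 = 5.94×10^11 K⁴.
q = 5.67×10⁻⁸ × 5.94×10^11 / 3.778 = 8910 W/m².
Q = q·A = 8910 × 9.5 = 84700 W.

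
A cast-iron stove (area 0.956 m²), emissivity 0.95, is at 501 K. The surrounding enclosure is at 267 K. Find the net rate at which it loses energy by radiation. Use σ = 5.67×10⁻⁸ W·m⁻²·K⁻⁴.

Q = εσA(T⁴ − T_s⁴). T⁴ − T_s⁴ = (501)⁴ − (267)⁴ = 6.30×10^10 − 5.08×10^9 = 5.79×10^10 K⁴.
Q = 0.95 × 5.67×10⁻⁸ × 0.956 × 5.79×10^10 = 2980 W.

Q ≈ 2980 W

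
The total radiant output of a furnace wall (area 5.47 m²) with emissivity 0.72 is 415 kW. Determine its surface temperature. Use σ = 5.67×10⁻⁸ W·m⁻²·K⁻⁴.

From P = εσAT⁴, T = (P / εσA)^(1/4) = (4.15×10^5 / (0.72 × 5.67×10⁻⁸ × 5.47))^(1/4).
T = (1.86×10^12)^(1/4) = 1170 K.

T ≈ 1170 K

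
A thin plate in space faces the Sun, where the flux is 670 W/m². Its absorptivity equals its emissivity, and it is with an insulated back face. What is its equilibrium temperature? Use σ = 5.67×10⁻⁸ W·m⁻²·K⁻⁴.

T ≈ 330 K

Absorbed flux αS = emitted flux εσT⁴ (one radiating face); with α = ε, T = (S/σ)^(1/4).
T = (670 / 5.67×10⁻⁸)^(1/4) = (1.18×10^10)^(1/4).
T = 330 K.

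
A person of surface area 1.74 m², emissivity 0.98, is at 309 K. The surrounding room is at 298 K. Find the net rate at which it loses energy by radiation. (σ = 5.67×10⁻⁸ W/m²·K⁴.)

Q ≈ 119 W

Q = εσA(T⁴ − T_s⁴). T⁴ − T_s⁴ = (309)⁴ − (298)⁴ = 9.12×10^9 − 7.89×10^9 = 1.23×10^9 K⁴.
Q = 0.98 × 5.67×10⁻⁸ × 1.74 × 1.23×10^9 = 119 W.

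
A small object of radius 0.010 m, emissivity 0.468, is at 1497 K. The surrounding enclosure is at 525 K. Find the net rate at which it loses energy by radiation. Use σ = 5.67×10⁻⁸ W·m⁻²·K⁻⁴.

Q ≈ 165 W

A = 4πr² = 4π × (0.010)² = 1.26×10^-3 m².
Q = εσA(T⁴ − T_s⁴). T⁴ − T_s⁴ = (1497)⁴ − (525)⁴ = 5.02×10^12 − 7.60×10^10 = 4.95×10^12 K⁴.
Q = 0.468 × 5.67×10⁻⁸ × 1.26×10^-3 × 4.95×10^12 = 165 W.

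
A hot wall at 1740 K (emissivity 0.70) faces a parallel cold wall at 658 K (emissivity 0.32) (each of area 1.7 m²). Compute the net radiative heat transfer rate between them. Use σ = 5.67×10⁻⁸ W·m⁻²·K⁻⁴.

For two large parallel gray plates, q = σ(T₁⁴ − T₂⁴) / (1/ε₁ + 1/ε₂ − 1).
1/ε₁ + 1/ε₂ − 1 = 1/0.70 + 1/0.32 − 1 = 3.554.
T₁⁴ − T₂⁴ = 9.17×10^12 − 1.87×10^11 = 8.98×10^12 K⁴.
q = 5.67×10⁻⁸ × 8.98×10^12 / 3.554 = 1.43×10^5 W/m².
Q = q·A = 1.43×10^5 × 1.7 = 2.44×10^5 W.

Q ≈ 2.44×10^5 W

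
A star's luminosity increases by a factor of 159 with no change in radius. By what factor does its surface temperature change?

P ∝ T⁴ ⇒ T ∝ P^(1/4), so T scales by (159)^(1/4) = 3.55.

factor ≈ 3.55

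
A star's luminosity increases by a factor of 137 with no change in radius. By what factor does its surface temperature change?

factor ≈ 3.42

P ∝ T⁴ ⇒ T ∝ P^(1/4), so T scales by (137)^(1/4) = 3.42.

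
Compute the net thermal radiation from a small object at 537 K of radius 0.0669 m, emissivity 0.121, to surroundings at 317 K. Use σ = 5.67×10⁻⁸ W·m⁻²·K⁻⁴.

Q ≈ 28.2 W

A = 4πr² = 4π × (0.0669)² = 0.0562 m².
Q = εσA(T⁴ − T_s⁴). T⁴ − T_s⁴ = (537)⁴ − (317)⁴ = 8.32×10^10 − 1.01×10^10 = 7.31×10^10 K⁴.
Q = 0.121 × 5.67×10⁻⁸ × 0.0562 × 7.31×10^10 = 28.2 W.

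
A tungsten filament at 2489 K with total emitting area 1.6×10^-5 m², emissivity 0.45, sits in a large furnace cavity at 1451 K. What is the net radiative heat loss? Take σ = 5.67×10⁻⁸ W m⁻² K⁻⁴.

Q = εσA(T⁴ − T_s⁴). T⁴ − T_s⁴ = (2489)⁴ − (1451)⁴ = 3.84×10^13 − 4.43×10^12 = 3.39×10^13 K⁴.
Q = 0.45 × 5.67×10⁻⁸ × 1.60×10^-5 × 3.39×10^13 = 13.9 W.

Q ≈ 13.9 W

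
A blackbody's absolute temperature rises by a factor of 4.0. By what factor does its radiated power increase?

P ∝ T⁴, so the power scales as (4.0)⁴ = 256.

factor ≈ 256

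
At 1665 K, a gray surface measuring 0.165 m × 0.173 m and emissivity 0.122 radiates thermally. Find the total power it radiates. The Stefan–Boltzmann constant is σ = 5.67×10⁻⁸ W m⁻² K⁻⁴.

P ≈ 1520 W

A = 0.165 × 0.173 = 0.0285 m².
Stefan–Boltzmann: P = εσAT⁴ = 0.122 × 5.67×10⁻⁸ × 0.0285 × (1665)⁴ = 0.122 × 5.67×10⁻⁸ × 0.0285 × 7.69×10^12.
P = 1520 W.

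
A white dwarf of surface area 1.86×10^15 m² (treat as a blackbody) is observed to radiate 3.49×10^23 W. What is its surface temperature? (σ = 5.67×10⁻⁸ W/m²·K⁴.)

T ≈ 7580 K

From P = σAT⁴, T = (P / σA)^(1/4) = (3.49×10^23 / (5.67×10⁻⁸ × 1.86×10^15))^(1/4).
T = (3.31×10^15)^(1/4) = 7580 K.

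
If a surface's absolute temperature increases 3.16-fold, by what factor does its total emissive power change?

P ∝ T⁴, so the power scales as (3.16)⁴ = 99.7.

factor ≈ 99.7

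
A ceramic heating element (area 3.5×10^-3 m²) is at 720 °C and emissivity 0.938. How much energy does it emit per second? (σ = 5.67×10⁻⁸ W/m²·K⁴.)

P ≈ 181 W

720 °C = 993 K.
P = εσAT⁴ = 0.938 × 5.67×10⁻⁸ × 3.50×10^-3 × (993)⁴ = 0.938 × 5.67×10⁻⁸ × 3.50×10^-3 × 9.72×10^11.
P = 181 W.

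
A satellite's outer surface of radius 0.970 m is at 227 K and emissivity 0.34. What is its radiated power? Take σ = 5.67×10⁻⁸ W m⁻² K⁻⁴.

P ≈ 605 W

A = 4πr² = 4π × (0.970)² = 11.8 m².
P = εσAT⁴ = 0.34 × 5.67×10⁻⁸ × 11.8 × (227)⁴ = 0.34 × 5.67×10⁻⁸ × 11.8 × 2.66×10^9.
P = 605 W.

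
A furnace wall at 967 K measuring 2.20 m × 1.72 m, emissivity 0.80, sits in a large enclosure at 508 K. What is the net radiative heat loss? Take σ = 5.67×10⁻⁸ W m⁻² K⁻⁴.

Q ≈ 1.39×10^5 W

A = 2.20 × 1.72 = 3.78 m².
Q = εσA(T⁴ − T_s⁴). T⁴ − T_s⁴ = (967)⁴ − (508)⁴ = 8.74×10^11 − 6.66×10^10 = 8.08×10^11 K⁴.
Q = 0.80 × 5.67×10⁻⁸ × 3.78 × 8.08×10^11 = 1.39×10^5 W.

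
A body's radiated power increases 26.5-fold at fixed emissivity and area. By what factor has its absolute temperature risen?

factor ≈ 2.27

P ∝ T⁴ ⇒ T ∝ P^(1/4), so T scales by (26.5)^(1/4) = 2.27.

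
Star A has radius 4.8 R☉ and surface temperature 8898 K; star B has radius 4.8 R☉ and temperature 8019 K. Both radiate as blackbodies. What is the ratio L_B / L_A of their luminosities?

L_B/L_A ≈ 0.660

L = 4πR²σT⁴ ∝ R²T⁴, so L_B/L_A = (4.8/4.8)² × (8019/8898)⁴ = 1.00 × 0.660 = 0.660.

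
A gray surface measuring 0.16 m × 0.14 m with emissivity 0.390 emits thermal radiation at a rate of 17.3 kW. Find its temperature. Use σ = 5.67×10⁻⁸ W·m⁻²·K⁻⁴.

T ≈ 2430 K

A = 0.16 × 0.14 = 0.0224 m².
From P = εσAT⁴, T = (P / εσA)^(1/4) = (17300 / (0.390 × 5.67×10⁻⁸ × 0.0224))^(1/4).
T = (3.49×10^13)^(1/4) = 2430 K.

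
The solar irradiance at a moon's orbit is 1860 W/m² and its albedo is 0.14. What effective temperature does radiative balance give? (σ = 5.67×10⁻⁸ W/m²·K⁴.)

Power absorbed = (1−a)S·πR²; power emitted = 4πR²σT⁴. Equating and cancelling πR²:
T = ((1−a)S / 4σ)^(1/4) = (1600 / (4 × 5.67×10⁻⁸))^(1/4) = (7.05×10^9)^(1/4).
T = 290 K.

T ≈ 290 K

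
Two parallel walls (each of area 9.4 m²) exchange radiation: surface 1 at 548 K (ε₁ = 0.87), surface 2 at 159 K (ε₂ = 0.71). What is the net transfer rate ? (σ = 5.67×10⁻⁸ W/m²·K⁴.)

Q ≈ 30600 W

For two large parallel gray plates, q = σ(T₁⁴ − T₂⁴) / (1/ε₁ + 1/ε₂ − 1).
1/ε₁ + 1/ε₂ − 1 = 1/0.87 + 1/0.71 − 1 = 1.558.
T₁⁴ − T₂⁴ = 9.02×10^10 − 6.39×10^8 = 8.95×10^10 K⁴.
q = 5.67×10⁻⁸ × 8.95×10^10 / 1.558 = 3260 W/m².
Q = q·A = 3260 × 9.4 = 30600 W.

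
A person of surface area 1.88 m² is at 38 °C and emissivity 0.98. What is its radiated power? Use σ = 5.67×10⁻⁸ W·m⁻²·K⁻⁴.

P ≈ 977 W

38 °C = 311 K.
Stefan–Boltzmann: P = εσAT⁴ = 0.98 × 5.67×10⁻⁸ × 1.88 × (311)⁴ = 0.98 × 5.67×10⁻⁸ × 1.88 × 9.35×10^9.
P = 977 W.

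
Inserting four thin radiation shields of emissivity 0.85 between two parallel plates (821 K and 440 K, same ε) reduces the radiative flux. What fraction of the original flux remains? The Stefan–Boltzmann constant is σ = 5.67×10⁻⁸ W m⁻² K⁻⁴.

ratio ≈ 0.200

With N identical shields there are N+1 = 5 gaps in series, each with the same radiative resistance, so the flux falls to 1/(N+1) of its unshielded value.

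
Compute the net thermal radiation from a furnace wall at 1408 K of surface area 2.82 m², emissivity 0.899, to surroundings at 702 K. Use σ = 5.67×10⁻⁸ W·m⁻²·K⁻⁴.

Q ≈ 5.30×10^5 W

Q = εσA(T⁴ − T_s⁴). T⁴ − T_s⁴ = (1408)⁴ − (702)⁴ = 3.93×10^12 − 2.43×10^11 = 3.69×10^12 K⁴.
Q = 0.899 × 5.67×10⁻⁸ × 2.82 × 3.69×10^12 = 5.30×10^5 W.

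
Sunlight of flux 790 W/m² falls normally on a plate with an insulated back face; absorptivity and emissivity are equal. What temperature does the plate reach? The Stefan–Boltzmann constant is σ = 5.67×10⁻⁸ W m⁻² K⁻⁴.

Absorbed flux αS = emitted flux εσT⁴ (one radiating face); with α = ε, T = (S/σ)^(1/4).
T = (790 / 5.67×10⁻⁸)^(1/4) = (1.39×10^10)^(1/4).
T = 344 K.

T ≈ 344 K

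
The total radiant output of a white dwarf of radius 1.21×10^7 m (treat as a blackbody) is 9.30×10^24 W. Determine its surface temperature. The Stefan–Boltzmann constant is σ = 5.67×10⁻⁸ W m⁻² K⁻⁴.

A = 4πr² = 4π × (1.21×10^7)² = 1.84×10^15 m².
From P = σAT⁴, T = (P / σA)^(1/4) = (9.30×10^24 / (5.67×10⁻⁸ × 1.84×10^15))^(1/4).
T = (8.91×10^16)^(1/4) = 17300 K.

T ≈ 17300 K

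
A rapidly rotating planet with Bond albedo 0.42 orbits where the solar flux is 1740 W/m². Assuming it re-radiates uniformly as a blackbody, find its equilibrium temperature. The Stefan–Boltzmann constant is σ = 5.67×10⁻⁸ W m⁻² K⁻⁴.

Power absorbed = (1−a)S·πR²; power emitted = 4πR²σT⁴. Equating and cancelling πR²:
T = ((1−a)S / 4σ)^(1/4) = (1010 / (4 × 5.67×10⁻⁸))^(1/4) = (4.45×10^9)^(1/4).
T = 258 K.

T ≈ 258 K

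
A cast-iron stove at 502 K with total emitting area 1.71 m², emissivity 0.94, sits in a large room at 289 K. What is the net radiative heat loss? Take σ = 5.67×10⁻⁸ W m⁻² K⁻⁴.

Q ≈ 5150 W

Q = εσA(T⁴ − T_s⁴). T⁴ − T_s⁴ = (502)⁴ − (289)⁴ = 6.35×10^10 − 6.98×10^9 = 5.65×10^10 K⁴.
Q = 0.94 × 5.67×10⁻⁸ × 1.71 × 5.65×10^10 = 5150 W.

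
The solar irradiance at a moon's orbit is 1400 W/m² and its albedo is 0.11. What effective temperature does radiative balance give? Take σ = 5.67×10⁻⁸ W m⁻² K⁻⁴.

T ≈ 272 K

Power absorbed = (1−a)S·πR²; power emitted = 4πR²σT⁴. Equating and cancelling πR²:
T = ((1−a)S / 4σ)^(1/4) = (1250 / (4 × 5.67×10⁻⁸))^(1/4) = (5.49×10^9)^(1/4).
T = 272 K.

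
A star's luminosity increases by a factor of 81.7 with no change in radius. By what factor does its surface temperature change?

P ∝ T⁴ ⇒ T ∝ P^(1/4), so T scales by (81.7)^(1/4) = 3.01.

factor ≈ 3.01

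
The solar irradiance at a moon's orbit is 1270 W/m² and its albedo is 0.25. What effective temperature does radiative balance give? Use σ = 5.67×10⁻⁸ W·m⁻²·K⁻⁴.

Power absorbed = (1−a)S·πR²; power emitted = 4πR²σT⁴. Equating and cancelling πR²:
T = ((1−a)S / 4σ)^(1/4) = (952 / (4 × 5.67×10⁻⁸))^(1/4) = (4.20×10^9)^(1/4).
T = 255 K.

T ≈ 255 K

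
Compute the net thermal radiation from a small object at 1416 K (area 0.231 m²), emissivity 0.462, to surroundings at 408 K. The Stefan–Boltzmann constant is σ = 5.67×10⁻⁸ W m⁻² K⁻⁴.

Q = εσA(T⁴ − T_s⁴). T⁴ − T_s⁴ = (1416)⁴ − (408)⁴ = 4.02×10^12 − 2.77×10^10 = 3.99×10^12 K⁴.
Q = 0.462 × 5.67×10⁻⁸ × 0.231 × 3.99×10^12 = 24200 W.

Q ≈ 24200 W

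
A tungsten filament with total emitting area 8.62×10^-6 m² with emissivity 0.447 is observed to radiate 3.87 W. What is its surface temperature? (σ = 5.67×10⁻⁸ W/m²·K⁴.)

From P = εσAT⁴, T = (P / εσA)^(1/4) = (3.87 / (0.447 × 5.67×10⁻⁸ × 8.62×10^-6))^(1/4).
T = (1.77×10^13)^(1/4) = 2050 K.

T ≈ 2050 K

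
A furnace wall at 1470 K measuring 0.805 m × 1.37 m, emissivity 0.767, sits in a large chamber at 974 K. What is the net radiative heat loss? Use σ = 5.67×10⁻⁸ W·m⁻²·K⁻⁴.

A = 0.805 × 1.37 = 1.10 m².
Q = εσA(T⁴ − T_s⁴). T⁴ − T_s⁴ = (1470)⁴ − (974)⁴ = 4.67×10^12 − 9.00×10^11 = 3.77×10^12 K⁴.
Q = 0.767 × 5.67×10⁻⁸ × 1.10 × 3.77×10^12 = 1.81×10^5 W.

Q ≈ 1.81×10^5 W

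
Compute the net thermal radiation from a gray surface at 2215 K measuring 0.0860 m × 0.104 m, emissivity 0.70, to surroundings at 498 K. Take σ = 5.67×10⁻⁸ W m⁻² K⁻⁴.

A = 0.0860 × 0.104 = 8.94×10^-3 m².
Q = εσA(T⁴ − T_s⁴). T⁴ − T_s⁴ = (2215)⁴ − (498)⁴ = 2.41×10^13 − 6.15×10^10 = 2.40×10^13 K⁴.
Q = 0.70 × 5.67×10⁻⁸ × 8.94×10^-3 × 2.40×10^13 = 8520 W.

Q ≈ 8520 W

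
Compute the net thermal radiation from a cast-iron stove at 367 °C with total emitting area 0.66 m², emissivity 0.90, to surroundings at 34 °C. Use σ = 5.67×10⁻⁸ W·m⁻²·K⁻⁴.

Q ≈ 5350 W

Convert: 367 °C = 640 K; 34 °C = 307 K.
Q = εσA(T⁴ − T_s⁴). T⁴ − T_s⁴ = (640)⁴ − (307)⁴ = 1.68×10^11 − 8.88×10^9 = 1.59×10^11 K⁴.
Q = 0.90 × 5.67×10⁻⁸ × 0.660 × 1.59×10^11 = 5350 W.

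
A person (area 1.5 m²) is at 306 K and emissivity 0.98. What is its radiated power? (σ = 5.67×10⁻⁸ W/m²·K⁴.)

P ≈ 731 W

Stefan–Boltzmann: P = εσAT⁴ = 0.98 × 5.67×10⁻⁸ × 1.50 × (306)⁴ = 0.98 × 5.67×10⁻⁸ × 1.50 × 8.77×10^9.
P = 731 W.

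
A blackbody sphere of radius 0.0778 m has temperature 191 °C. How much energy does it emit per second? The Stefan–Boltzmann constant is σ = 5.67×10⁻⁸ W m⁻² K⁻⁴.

A = 4πr² = 4π × (0.0778)² = 0.0761 m².
191 °C = 464 K.
P = σAT⁴ = 5.67×10⁻⁸ × 0.0761 × (464)⁴ = 5.67×10⁻⁸ × 0.0761 × 4.64×10^10.
P = 200 W.

P ≈ 200 W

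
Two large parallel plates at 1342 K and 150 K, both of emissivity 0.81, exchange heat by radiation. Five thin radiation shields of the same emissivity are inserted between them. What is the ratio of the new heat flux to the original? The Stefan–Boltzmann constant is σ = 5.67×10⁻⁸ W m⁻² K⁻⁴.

With N identical shields there are N+1 = 6 gaps in series, each with the same radiative resistance, so the flux falls to 1/(N+1) of its unshielded value.

ratio ≈ 0.167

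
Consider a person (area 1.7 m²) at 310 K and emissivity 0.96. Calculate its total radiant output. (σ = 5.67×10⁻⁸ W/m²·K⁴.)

P ≈ 855 W

P = εσAT⁴ = 0.96 × 5.67×10⁻⁸ × 1.70 × (310)⁴ = 0.96 × 5.67×10⁻⁸ × 1.70 × 9.24×10^9.
P = 855 W.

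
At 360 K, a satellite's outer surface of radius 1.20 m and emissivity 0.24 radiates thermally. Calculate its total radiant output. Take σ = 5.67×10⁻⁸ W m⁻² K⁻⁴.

A = 4πr² = 4π × (1.20)² = 18.1 m².
P = εσAT⁴ = 0.24 × 5.67×10⁻⁸ × 18.1 × (360)⁴ = 0.24 × 5.67×10⁻⁸ × 18.1 × 1.68×10^10.
P = 4140 W.

P ≈ 4140 W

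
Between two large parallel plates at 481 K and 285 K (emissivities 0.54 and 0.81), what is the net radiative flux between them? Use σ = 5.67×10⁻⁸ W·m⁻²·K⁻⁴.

For two large parallel gray plates, q = σ(T₁⁴ − T₂⁴) / (1/ε₁ + 1/ε₂ − 1).
1/ε₁ + 1/ε₂ − 1 = 1/0.54 + 1/0.81 − 1 = 2.086.
T₁⁴ − T₂⁴ = 5.35×10^10 − 6.60×10^9 = 4.69×10^10 K⁴.
q = 5.67×10⁻⁸ × 4.69×10^10 / 2.086 = 1280 W/m².

q ≈ 1280 W/m²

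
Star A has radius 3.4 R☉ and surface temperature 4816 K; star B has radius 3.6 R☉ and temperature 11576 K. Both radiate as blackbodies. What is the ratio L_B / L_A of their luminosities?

L = 4πR²σT⁴ ∝ R²T⁴, so L_B/L_A = (3.6/3.4)² × (11576/4816)⁴ = 1.12 × 33.4 = 37.4.

L_B/L_A ≈ 37.4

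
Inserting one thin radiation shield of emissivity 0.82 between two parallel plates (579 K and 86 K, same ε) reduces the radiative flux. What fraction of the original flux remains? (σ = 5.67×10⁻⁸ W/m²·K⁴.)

With N identical shields there are N+1 = 2 gaps in series, each with the same radiative resistance, so the flux falls to 1/(N+1) of its unshielded value.

ratio ≈ 0.500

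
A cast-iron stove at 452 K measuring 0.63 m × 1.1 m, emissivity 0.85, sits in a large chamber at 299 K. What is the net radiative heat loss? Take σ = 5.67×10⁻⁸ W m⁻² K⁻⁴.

A = 0.63 × 1.1 = 0.693 m².
Q = εσA(T⁴ − T_s⁴). T⁴ − T_s⁴ = (452)⁴ − (299)⁴ = 4.17×10^10 − 7.99×10^9 = 3.37×10^10 K⁴.
Q = 0.85 × 5.67×10⁻⁸ × 0.693 × 3.37×10^10 = 1130 W.

Q ≈ 1130 W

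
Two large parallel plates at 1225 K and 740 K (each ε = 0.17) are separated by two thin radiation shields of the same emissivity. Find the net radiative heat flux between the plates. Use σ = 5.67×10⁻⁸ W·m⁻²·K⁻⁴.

q ≈ 3430 W/m²

Each of the 3 gaps contributes resistance (2/ε − 1) = 2/0.17 − 1 = 10.76; total = 32.29.
q = σ(T₁⁴ − T₂⁴) / 32.29 = 5.67×10⁻⁸ × 1.95×10^12 / 32.29 = 3430 W/m².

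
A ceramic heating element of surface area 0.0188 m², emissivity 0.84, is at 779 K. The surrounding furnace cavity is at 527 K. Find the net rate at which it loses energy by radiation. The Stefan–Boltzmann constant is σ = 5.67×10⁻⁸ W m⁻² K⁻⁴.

Q ≈ 261 W

Q = εσA(T⁴ − T_s⁴). T⁴ − T_s⁴ = (779)⁴ − (527)⁴ = 3.68×10^11 − 7.71×10^10 = 2.91×10^11 K⁴.
Q = 0.84 × 5.67×10⁻⁸ × 0.0188 × 2.91×10^11 = 261 W.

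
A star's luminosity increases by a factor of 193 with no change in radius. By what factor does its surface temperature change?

factor ≈ 3.73

P ∝ T⁴ ⇒ T ∝ P^(1/4), so T scales by (193)^(1/4) = 3.73.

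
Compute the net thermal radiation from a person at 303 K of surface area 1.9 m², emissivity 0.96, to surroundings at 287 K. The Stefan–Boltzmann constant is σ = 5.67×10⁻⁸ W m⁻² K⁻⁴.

Q = εσA(T⁴ − T_s⁴). T⁴ − T_s⁴ = (303)⁴ − (287)⁴ = 8.43×10^9 − 6.78×10^9 = 1.64×10^9 K⁴.
Q = 0.96 × 5.67×10⁻⁸ × 1.90 × 1.64×10^9 = 170 W.

Q ≈ 170 W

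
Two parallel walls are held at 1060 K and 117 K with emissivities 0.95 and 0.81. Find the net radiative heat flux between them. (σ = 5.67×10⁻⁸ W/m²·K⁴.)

q ≈ 55600 W/m²

For two large parallel gray plates, q = σ(T₁⁴ − T₂⁴) / (1/ε₁ + 1/ε₂ − 1).
1/ε₁ + 1/ε₂ − 1 = 1/0.95 + 1/0.81 − 1 = 1.287.
T₁⁴ − T₂⁴ = 1.26×10^12 − 1.87×10^8 = 1.26×10^12 K⁴.
q = 5.67×10⁻⁸ × 1.26×10^12 / 1.287 = 55600 W/m².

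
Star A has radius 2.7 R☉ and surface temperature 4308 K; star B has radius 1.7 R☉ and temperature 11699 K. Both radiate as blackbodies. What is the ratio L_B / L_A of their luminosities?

L = 4πR²σT⁴ ∝ R²T⁴, so L_B/L_A = (1.7/2.7)² × (11699/4308)⁴ = 0.396 × 54.4 = 21.6.

L_B/L_A ≈ 21.6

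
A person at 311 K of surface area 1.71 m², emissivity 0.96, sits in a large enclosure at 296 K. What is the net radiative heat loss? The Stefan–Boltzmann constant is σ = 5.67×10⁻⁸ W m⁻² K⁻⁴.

Q = εσA(T⁴ − T_s⁴). T⁴ − T_s⁴ = (311)⁴ − (296)⁴ = 9.35×10^9 − 7.68×10^9 = 1.68×10^9 K⁴.
Q = 0.96 × 5.67×10⁻⁸ × 1.71 × 1.68×10^9 = 156 W.

Q ≈ 156 W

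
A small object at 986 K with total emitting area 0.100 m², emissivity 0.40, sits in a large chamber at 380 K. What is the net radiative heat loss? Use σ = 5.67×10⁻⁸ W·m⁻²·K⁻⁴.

Q ≈ 2100 W

Q = εσA(T⁴ − T_s⁴). T⁴ − T_s⁴ = (986)⁴ − (380)⁴ = 9.45×10^11 − 2.09×10^10 = 9.24×10^11 K⁴.
Q = 0.40 × 5.67×10⁻⁸ × 0.100 × 9.24×10^11 = 2100 W.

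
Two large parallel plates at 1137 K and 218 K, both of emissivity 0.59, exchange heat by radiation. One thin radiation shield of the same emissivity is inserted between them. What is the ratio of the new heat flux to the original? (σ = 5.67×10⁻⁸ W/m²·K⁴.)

With N identical shields there are N+1 = 2 gaps in series, each with the same radiative resistance, so the flux falls to 1/(N+1) of its unshielded value.

ratio ≈ 0.500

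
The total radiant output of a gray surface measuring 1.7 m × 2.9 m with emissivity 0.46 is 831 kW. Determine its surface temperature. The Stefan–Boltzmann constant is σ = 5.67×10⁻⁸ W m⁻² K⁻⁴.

T ≈ 1590 K

A = 1.7 × 2.9 = 4.93 m².
From P = εσAT⁴, T = (P / εσA)^(1/4) = (8.31×10^5 / (0.46 × 5.67×10⁻⁸ × 4.93))^(1/4).
T = (6.46×10^12)^(1/4) = 1590 K.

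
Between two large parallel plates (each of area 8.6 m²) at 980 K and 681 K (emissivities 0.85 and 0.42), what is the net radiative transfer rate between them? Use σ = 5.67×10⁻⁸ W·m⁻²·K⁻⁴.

For two large parallel gray plates, q = σ(T₁⁴ − T₂⁴) / (1/ε₁ + 1/ε₂ − 1).
1/ε₁ + 1/ε₂ − 1 = 1/0.85 + 1/0.42 − 1 = 2.557.
T₁⁴ − T₂⁴ = 9.22×10^11 − 2.15×10^11 = 7.07×10^11 K⁴.
q = 5.67×10⁻⁸ × 7.07×10^11 / 2.557 = 15700 W/m².
Q = q·A = 15700 × 8.6 = 1.35×10^5 W.

Q ≈ 1.35×10^5 W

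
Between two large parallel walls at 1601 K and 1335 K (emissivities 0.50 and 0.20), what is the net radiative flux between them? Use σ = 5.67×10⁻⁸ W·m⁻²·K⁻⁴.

For two large parallel gray plates, q = σ(T₁⁴ − T₂⁴) / (1/ε₁ + 1/ε₂ − 1).
1/ε₁ + 1/ε₂ − 1 = 1/0.50 + 1/0.20 − 1 = 6.000.
T₁⁴ − T₂⁴ = 6.57×10^12 − 3.18×10^12 = 3.39×10^12 K⁴.
q = 5.67×10⁻⁸ × 3.39×10^12 / 6.000 = 32100 W/m².

q ≈ 32100 W/m²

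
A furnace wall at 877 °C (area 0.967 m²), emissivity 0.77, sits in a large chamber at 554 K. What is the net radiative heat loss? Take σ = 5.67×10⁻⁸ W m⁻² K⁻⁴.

Q ≈ 69900 W

Convert: 877 °C = 1150 K.
Q = εσA(T⁴ − T_s⁴). T⁴ − T_s⁴ = (1150)⁴ − (554)⁴ = 1.75×10^12 − 9.42×10^10 = 1.65×10^12 K⁴.
Q = 0.77 × 5.67×10⁻⁸ × 0.967 × 1.65×10^12 = 69900 W.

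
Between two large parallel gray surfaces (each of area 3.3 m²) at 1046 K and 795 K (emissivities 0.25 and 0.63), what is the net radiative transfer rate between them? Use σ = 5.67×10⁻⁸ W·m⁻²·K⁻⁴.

Q ≈ 32500 W

For two large parallel gray plates, q = σ(T₁⁴ − T₂⁴) / (1/ε₁ + 1/ε₂ − 1).
1/ε₁ + 1/ε₂ − 1 = 1/0.25 + 1/0.63 − 1 = 4.587.
T₁⁴ − T₂⁴ = 1.20×10^12 − 3.99×10^11 = 7.98×10^11 K⁴.
q = 5.67×10⁻⁸ × 7.98×10^11 / 4.587 = 9860 W/m².
Q = q·A = 9860 × 3.3 = 32500 W.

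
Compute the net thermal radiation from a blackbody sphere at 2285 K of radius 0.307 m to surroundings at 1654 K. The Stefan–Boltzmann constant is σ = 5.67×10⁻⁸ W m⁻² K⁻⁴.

A = 4πr² = 4π × (0.307)² = 1.18 m².
Q = σA(T⁴ − T_s⁴). T⁴ − T_s⁴ = (2285)⁴ − (1654)⁴ = 2.73×10^13 − 7.48×10^12 = 1.98×10^13 K⁴.
Q = 5.67×10⁻⁸ × 1.18 × 1.98×10^13 = 1.33×10^6 W.

Q ≈ 1.33×10^6 W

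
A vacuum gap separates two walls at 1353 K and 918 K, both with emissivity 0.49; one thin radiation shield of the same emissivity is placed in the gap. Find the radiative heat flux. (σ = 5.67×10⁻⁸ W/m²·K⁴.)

q ≈ 24300 W/m²

Each of the 2 gaps contributes resistance (2/ε − 1) = 2/0.49 − 1 = 3.082; total = 6.163.
q = σ(T₁⁴ − T₂⁴) / 6.163 = 5.67×10⁻⁸ × 2.64×10^12 / 6.163 = 24300 W/m².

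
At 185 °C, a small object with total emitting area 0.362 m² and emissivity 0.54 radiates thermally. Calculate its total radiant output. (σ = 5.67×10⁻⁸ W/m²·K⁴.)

P ≈ 488 W

185 °C = 458 K.
Stefan–Boltzmann: P = εσAT⁴ = 0.54 × 5.67×10⁻⁸ × 0.362 × (458)⁴ = 0.54 × 5.67×10⁻⁸ × 0.362 × 4.40×10^10.
P = 488 W.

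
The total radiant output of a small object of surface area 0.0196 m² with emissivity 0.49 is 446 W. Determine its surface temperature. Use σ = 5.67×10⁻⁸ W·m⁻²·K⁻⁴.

T ≈ 951 K

From P = εσAT⁴, T = (P / εσA)^(1/4) = (446 / (0.49 × 5.67×10⁻⁸ × 0.0196))^(1/4).
T = (8.19×10^11)^(1/4) = 951 K.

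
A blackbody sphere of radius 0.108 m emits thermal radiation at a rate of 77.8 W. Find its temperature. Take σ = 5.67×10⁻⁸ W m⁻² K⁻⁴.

A = 4πr² = 4π × (0.108)² = 0.147 m².
From P = σAT⁴, T = (P / σA)^(1/4) = (77.8 / (5.67×10⁻⁸ × 0.147))^(1/4).
T = (9.36×10^9)^(1/4) = 311 K.

T ≈ 311 K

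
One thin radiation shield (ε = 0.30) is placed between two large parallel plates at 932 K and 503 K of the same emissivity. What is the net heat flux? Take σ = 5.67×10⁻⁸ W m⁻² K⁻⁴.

q ≈ 3450 W/m²

Each of the 2 gaps contributes resistance (2/ε − 1) = 2/0.30 − 1 = 5.667; total = 11.33.
q = σ(T₁⁴ − T₂⁴) / 11.33 = 5.67×10⁻⁸ × 6.90×10^11 / 11.33 = 3450 W/m².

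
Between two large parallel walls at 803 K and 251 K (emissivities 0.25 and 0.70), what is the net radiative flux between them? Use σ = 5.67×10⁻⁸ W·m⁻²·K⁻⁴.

For two large parallel gray plates, q = σ(T₁⁴ − T₂⁴) / (1/ε₁ + 1/ε₂ − 1).
1/ε₁ + 1/ε₂ − 1 = 1/0.25 + 1/0.70 − 1 = 4.429.
T₁⁴ − T₂⁴ = 4.16×10^11 − 3.97×10^9 = 4.12×10^11 K⁴.
q = 5.67×10⁻⁸ × 4.12×10^11 / 4.429 = 5270 W/m².

q ≈ 5270 W/m²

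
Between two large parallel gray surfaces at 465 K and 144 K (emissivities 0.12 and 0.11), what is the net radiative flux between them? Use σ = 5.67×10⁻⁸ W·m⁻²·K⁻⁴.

For two large parallel gray plates, q = σ(T₁⁴ − T₂⁴) / (1/ε₁ + 1/ε₂ − 1).
1/ε₁ + 1/ε₂ − 1 = 1/0.12 + 1/0.11 − 1 = 16.42.
T₁⁴ − T₂⁴ = 4.68×10^10 − 4.30×10^8 = 4.63×10^10 K⁴.
q = 5.67×10⁻⁸ × 4.63×10^10 / 16.42 = 160 W/m².

q ≈ 160 W/m²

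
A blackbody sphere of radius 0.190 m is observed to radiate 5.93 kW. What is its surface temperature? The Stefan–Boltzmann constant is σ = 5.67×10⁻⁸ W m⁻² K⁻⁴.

T ≈ 693 K

A = 4πr² = 4π × (0.190)² = 0.454 m².
From P = σAT⁴, T = (P / σA)^(1/4) = (5930 / (5.67×10⁻⁸ × 0.454))^(1/4).
T = (2.31×10^11)^(1/4) = 693 K.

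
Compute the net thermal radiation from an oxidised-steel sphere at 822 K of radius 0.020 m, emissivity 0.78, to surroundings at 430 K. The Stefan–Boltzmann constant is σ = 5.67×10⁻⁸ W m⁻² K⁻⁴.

A = 4πr² = 4π × (0.020)² = 5.03×10^-3 m².
Q = εσA(T⁴ − T_s⁴). T⁴ − T_s⁴ = (822)⁴ − (430)⁴ = 4.57×10^11 − 3.42×10^10 = 4.22×10^11 K⁴.
Q = 0.78 × 5.67×10⁻⁸ × 5.03×10^-3 × 4.22×10^11 = 93.9 W.

Q ≈ 93.9 W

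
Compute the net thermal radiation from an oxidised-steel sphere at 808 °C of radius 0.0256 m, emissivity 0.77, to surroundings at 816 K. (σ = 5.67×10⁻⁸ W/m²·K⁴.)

A = 4πr² = 4π × (0.0256)² = 8.24×10^-3 m².
Convert: 808 °C = 1081 K.
Q = εσA(T⁴ − T_s⁴). T⁴ − T_s⁴ = (1081)⁴ − (816)⁴ = 1.37×10^12 − 4.43×10^11 = 9.22×10^11 K⁴.
Q = 0.77 × 5.67×10⁻⁸ × 8.24×10^-3 × 9.22×10^11 = 332 W.

Q ≈ 332 W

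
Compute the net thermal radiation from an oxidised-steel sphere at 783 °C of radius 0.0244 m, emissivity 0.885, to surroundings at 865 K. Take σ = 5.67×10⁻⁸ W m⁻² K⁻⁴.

A = 4πr² = 4π × (0.0244)² = 7.48×10^-3 m².
Convert: 783 °C = 1056 K.
Q = εσA(T⁴ − T_s⁴). T⁴ − T_s⁴ = (1056)⁴ − (865)⁴ = 1.24×10^12 − 5.60×10^11 = 6.84×10^11 K⁴.
Q = 0.885 × 5.67×10⁻⁸ × 7.48×10^-3 × 6.84×10^11 = 257 W.

Q ≈ 257 W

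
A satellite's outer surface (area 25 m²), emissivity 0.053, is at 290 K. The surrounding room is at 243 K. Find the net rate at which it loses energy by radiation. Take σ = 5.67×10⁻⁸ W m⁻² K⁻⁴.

Q = εσA(T⁴ − T_s⁴). T⁴ − T_s⁴ = (290)⁴ − (243)⁴ = 7.07×10^9 − 3.49×10^9 = 3.59×10^9 K⁴.
Q = 0.053 × 5.67×10⁻⁸ × 25.0 × 3.59×10^9 = 269 W.

Q ≈ 269 W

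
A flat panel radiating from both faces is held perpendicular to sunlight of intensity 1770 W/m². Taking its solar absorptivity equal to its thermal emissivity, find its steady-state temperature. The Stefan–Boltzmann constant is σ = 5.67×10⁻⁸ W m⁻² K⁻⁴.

Absorbed flux αS = emitted flux 2εσT⁴ per unit area; with α = ε this gives T = (S/2σ)^(1/4).
T = (1770 / (2 × 5.67×10⁻⁸))^(1/4) = (1.56×10^10)^(1/4).
T = 353 K.

T ≈ 353 K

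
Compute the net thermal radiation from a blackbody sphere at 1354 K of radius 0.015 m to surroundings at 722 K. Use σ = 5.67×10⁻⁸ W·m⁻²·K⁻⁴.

Q ≈ 495 W

A = 4πr² = 4π × (0.015)² = 2.83×10^-3 m².
Q = σA(T⁴ − T_s⁴). T⁴ − T_s⁴ = (1354)⁴ − (722)⁴ = 3.36×10^12 − 2.72×10^11 = 3.09×10^12 K⁴.
Q = 5.67×10⁻⁸ × 2.83×10^-3 × 3.09×10^12 = 495 W.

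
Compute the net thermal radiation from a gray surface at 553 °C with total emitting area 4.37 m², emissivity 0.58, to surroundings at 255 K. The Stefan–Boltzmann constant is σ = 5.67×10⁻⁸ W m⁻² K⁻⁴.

Convert: 553 °C = 826 K.
Q = εσA(T⁴ − T_s⁴). T⁴ − T_s⁴ = (826)⁴ − (255)⁴ = 4.66×10^11 − 4.23×10^9 = 4.61×10^11 K⁴.
Q = 0.58 × 5.67×10⁻⁸ × 4.37 × 4.61×10^11 = 66300 W.

Q ≈ 66300 W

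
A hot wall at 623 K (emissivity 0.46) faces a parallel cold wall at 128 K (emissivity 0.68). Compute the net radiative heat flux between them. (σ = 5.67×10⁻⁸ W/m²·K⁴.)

q ≈ 3220 W/m²

For two large parallel gray plates, q = σ(T₁⁴ − T₂⁴) / (1/ε₁ + 1/ε₂ − 1).
1/ε₁ + 1/ε₂ − 1 = 1/0.46 + 1/0.68 − 1 = 2.645.
T₁⁴ − T₂⁴ = 1.51×10^11 − 2.68×10^8 = 1.50×10^11 K⁴.
q = 5.67×10⁻⁸ × 1.50×10^11 / 2.645 = 3220 W/m².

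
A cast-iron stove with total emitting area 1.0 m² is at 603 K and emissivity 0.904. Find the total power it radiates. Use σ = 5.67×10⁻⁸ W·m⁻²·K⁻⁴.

P ≈ 6780 W

P = εσAT⁴ = 0.904 × 5.67×10⁻⁸ × 1.00 × (603)⁴ = 0.904 × 5.67×10⁻⁸ × 1.00 × 1.32×10^11.
P = 6780 W.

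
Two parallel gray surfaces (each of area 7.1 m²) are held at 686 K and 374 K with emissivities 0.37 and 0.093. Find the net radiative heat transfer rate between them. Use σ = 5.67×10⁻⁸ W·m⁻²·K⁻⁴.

For two large parallel gray plates, q = σ(T₁⁴ − T₂⁴) / (1/ε₁ + 1/ε₂ − 1).
1/ε₁ + 1/ε₂ − 1 = 1/0.37 + 1/0.093 − 1 = 12.46.
T₁⁴ − T₂⁴ = 2.21×10^11 − 1.96×10^10 = 2.02×10^11 K⁴.
q = 5.67×10⁻⁸ × 2.02×10^11 / 12.46 = 919 W/m².
Q = q·A = 919 × 7.1 = 6530 W.

Q ≈ 6530 W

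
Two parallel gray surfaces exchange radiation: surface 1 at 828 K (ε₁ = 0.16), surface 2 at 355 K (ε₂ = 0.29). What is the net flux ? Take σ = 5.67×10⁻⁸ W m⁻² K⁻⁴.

q ≈ 2960 W/m²

For two large parallel gray plates, q = σ(T₁⁴ − T₂⁴) / (1/ε₁ + 1/ε₂ − 1).
1/ε₁ + 1/ε₂ − 1 = 1/0.16 + 1/0.29 − 1 = 8.698.
T₁⁴ − T₂⁴ = 4.70×10^11 − 1.59×10^10 = 4.54×10^11 K⁴.
q = 5.67×10⁻⁸ × 4.54×10^11 / 8.698 = 2960 W/m².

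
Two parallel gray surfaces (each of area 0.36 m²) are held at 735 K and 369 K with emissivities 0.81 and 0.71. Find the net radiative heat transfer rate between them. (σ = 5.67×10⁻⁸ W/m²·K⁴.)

For two large parallel gray plates, q = σ(T₁⁴ − T₂⁴) / (1/ε₁ + 1/ε₂ − 1).
1/ε₁ + 1/ε₂ − 1 = 1/0.81 + 1/0.71 − 1 = 1.643.
T₁⁴ − T₂⁴ = 2.92×10^11 − 1.85×10^10 = 2.73×10^11 K⁴.
q = 5.67×10⁻⁸ × 2.73×10^11 / 1.643 = 9430 W/m².
Q = q·A = 9430 × 0.36 = 3400 W.

Q ≈ 3400 W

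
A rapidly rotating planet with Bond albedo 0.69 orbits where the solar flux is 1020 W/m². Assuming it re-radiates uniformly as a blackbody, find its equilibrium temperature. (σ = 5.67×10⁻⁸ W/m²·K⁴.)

Power absorbed = (1−a)S·πR²; power emitted = 4πR²σT⁴. Equating and cancelling πR²:
T = ((1−a)S / 4σ)^(1/4) = (316 / (4 × 5.67×10⁻⁸))^(1/4) = (1.39×10^9)^(1/4).
T = 193 K.

T ≈ 193 K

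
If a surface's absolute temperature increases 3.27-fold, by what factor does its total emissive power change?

P ∝ T⁴, so the power scales as (3.27)⁴ = 114.

factor ≈ 114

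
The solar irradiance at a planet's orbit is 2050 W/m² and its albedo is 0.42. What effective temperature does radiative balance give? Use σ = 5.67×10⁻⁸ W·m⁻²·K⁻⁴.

Power absorbed = (1−a)S·πR²; power emitted = 4πR²σT⁴. Equating and cancelling πR²:
T = ((1−a)S / 4σ)^(1/4) = (1190 / (4 × 5.67×10⁻⁸))^(1/4) = (5.24×10^9)^(1/4).
T = 269 K.

T ≈ 269 K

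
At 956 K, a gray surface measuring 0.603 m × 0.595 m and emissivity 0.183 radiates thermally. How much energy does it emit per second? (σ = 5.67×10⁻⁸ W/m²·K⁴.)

A = 0.603 × 0.595 = 0.359 m².
P = εσAT⁴ = 0.183 × 5.67×10⁻⁸ × 0.359 × (956)⁴ = 0.183 × 5.67×10⁻⁸ × 0.359 × 8.35×10^11.
P = 3110 W.

P ≈ 3110 W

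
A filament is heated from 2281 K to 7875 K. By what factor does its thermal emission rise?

P ∝ T⁴, so the ratio is (7875/2281)⁴ = (3.452)⁴ = 142.

ratio ≈ 142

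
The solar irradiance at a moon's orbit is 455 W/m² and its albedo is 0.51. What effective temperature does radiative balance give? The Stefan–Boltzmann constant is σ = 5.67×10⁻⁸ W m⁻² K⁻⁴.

Power absorbed = (1−a)S·πR²; power emitted = 4πR²σT⁴. Equating and cancelling πR²:
T = ((1−a)S / 4σ)^(1/4) = (223 / (4 × 5.67×10⁻⁸))^(1/4) = (9.83×10^8)^(1/4).
T = 177 K.

T ≈ 177 K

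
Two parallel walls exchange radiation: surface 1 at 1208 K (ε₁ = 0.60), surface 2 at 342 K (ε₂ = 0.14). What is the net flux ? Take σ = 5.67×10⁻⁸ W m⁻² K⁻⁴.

For two large parallel gray plates, q = σ(T₁⁴ − T₂⁴) / (1/ε₁ + 1/ε₂ − 1).
1/ε₁ + 1/ε₂ − 1 = 1/0.60 + 1/0.14 − 1 = 7.810.
T₁⁴ − T₂⁴ = 2.13×10^12 − 1.37×10^10 = 2.12×10^12 K⁴.
q = 5.67×10⁻⁸ × 2.12×10^12 / 7.810 = 15400 W/m².

q ≈ 15400 W/m²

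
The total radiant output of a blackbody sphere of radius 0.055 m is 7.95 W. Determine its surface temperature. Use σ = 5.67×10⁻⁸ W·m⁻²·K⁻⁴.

A = 4πr² = 4π × (0.055)² = 0.0380 m².
From P = σAT⁴, T = (P / σA)^(1/4) = (7.95 / (5.67×10⁻⁸ × 0.0380))^(1/4).
T = (3.69×10^9)^(1/4) = 246 K.

T ≈ 246 K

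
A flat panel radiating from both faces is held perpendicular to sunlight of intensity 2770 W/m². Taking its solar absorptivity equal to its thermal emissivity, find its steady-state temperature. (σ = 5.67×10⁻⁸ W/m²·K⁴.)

Absorbed flux αS = emitted flux 2εσT⁴ per unit area; with α = ε this gives T = (S/2σ)^(1/4).
T = (2770 / (2 × 5.67×10⁻⁸))^(1/4) = (2.44×10^10)^(1/4).
T = 395 K.

T ≈ 395 K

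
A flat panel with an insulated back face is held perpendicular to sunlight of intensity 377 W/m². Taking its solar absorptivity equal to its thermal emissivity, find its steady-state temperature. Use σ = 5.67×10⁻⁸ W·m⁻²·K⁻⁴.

Absorbed flux αS = emitted flux εσT⁴ (one radiating face); with α = ε, T = (S/σ)^(1/4).
T = (377 / 5.67×10⁻⁸)^(1/4) = (6.65×10^9)^(1/4).
T = 286 K.

T ≈ 286 K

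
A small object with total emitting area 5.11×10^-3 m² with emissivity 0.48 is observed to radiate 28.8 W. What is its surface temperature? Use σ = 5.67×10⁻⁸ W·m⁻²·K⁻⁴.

T ≈ 675 K

From P = εσAT⁴, T = (P / εσA)^(1/4) = (28.8 / (0.48 × 5.67×10⁻⁸ × 5.11×10^-3))^(1/4).
T = (2.07×10^11)^(1/4) = 675 K.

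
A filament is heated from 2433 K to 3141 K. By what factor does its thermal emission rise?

ratio ≈ 2.78

P ∝ T⁴, so the ratio is (3141/2433)⁴ = (1.291)⁴ = 2.78.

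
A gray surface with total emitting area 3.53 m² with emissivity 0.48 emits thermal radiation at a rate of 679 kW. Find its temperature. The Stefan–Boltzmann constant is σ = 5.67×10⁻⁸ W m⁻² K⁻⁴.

T ≈ 1630 K

From P = εσAT⁴, T = (P / εσA)^(1/4) = (6.79×10^5 / (0.48 × 5.67×10⁻⁸ × 3.53))^(1/4).
T = (7.07×10^12)^(1/4) = 1630 K.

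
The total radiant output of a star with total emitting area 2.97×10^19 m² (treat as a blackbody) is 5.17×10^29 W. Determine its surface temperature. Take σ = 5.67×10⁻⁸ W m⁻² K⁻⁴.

From P = σAT⁴, T = (P / σA)^(1/4) = (5.17×10^29 / (5.67×10⁻⁸ × 2.97×10^19))^(1/4).
T = (3.07×10^17)^(1/4) = 23500 K.

T ≈ 23500 K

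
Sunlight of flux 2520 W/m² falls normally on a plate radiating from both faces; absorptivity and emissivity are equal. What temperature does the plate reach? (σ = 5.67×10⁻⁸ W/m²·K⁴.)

T ≈ 386 K

Absorbed flux αS = emitted flux 2εσT⁴ per unit area; with α = ε this gives T = (S/2σ)^(1/4).
T = (2520 / (2 × 5.67×10⁻⁸))^(1/4) = (2.22×10^10)^(1/4).
T = 386 K.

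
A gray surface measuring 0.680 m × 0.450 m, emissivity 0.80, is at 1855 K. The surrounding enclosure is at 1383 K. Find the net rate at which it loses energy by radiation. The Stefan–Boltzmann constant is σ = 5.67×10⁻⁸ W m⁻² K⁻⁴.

A = 0.680 × 0.450 = 0.306 m².
Q = εσA(T⁴ − T_s⁴). T⁴ − T_s⁴ = (1855)⁴ − (1383)⁴ = 1.18×10^13 − 3.66×10^12 = 8.18×10^12 K⁴.
Q = 0.80 × 5.67×10⁻⁸ × 0.306 × 8.18×10^12 = 1.14×10^5 W.

Q ≈ 1.14×10^5 W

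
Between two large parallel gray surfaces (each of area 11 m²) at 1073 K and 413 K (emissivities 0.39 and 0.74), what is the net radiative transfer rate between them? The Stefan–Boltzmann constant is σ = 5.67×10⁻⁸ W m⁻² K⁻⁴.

Q ≈ 2.77×10^5 W

For two large parallel gray plates, q = σ(T₁⁴ − T₂⁴) / (1/ε₁ + 1/ε₂ − 1).
1/ε₁ + 1/ε₂ − 1 = 1/0.39 + 1/0.74 − 1 = 2.915.
T₁⁴ − T₂⁴ = 1.33×10^12 − 2.91×10^10 = 1.30×10^12 K⁴.
q = 5.67×10⁻⁸ × 1.30×10^12 / 2.915 = 25200 W/m².
Q = q·A = 25200 × 11 = 2.77×10^5 W.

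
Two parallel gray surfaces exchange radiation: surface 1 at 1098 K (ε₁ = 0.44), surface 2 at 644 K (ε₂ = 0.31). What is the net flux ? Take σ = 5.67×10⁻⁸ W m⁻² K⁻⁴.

q ≈ 16200 W/m²

For two large parallel gray plates, q = σ(T₁⁴ − T₂⁴) / (1/ε₁ + 1/ε₂ − 1).
1/ε₁ + 1/ε₂ − 1 = 1/0.44 + 1/0.31 − 1 = 4.499.
T₁⁴ − T₂⁴ = 1.45×10^12 − 1.72×10^11 = 1.28×10^12 K⁴.
q = 5.67×10⁻⁸ × 1.28×10^12 / 4.499 = 16200 W/m².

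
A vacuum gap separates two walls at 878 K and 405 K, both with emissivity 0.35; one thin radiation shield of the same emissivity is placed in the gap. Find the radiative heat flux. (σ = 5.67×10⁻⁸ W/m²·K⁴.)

q ≈ 3410 W/m²

Each of the 2 gaps contributes resistance (2/ε − 1) = 2/0.35 − 1 = 4.714; total = 9.429.
q = σ(T₁⁴ − T₂⁴) / 9.429 = 5.67×10⁻⁸ × 5.67×10^11 / 9.429 = 3410 W/m².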